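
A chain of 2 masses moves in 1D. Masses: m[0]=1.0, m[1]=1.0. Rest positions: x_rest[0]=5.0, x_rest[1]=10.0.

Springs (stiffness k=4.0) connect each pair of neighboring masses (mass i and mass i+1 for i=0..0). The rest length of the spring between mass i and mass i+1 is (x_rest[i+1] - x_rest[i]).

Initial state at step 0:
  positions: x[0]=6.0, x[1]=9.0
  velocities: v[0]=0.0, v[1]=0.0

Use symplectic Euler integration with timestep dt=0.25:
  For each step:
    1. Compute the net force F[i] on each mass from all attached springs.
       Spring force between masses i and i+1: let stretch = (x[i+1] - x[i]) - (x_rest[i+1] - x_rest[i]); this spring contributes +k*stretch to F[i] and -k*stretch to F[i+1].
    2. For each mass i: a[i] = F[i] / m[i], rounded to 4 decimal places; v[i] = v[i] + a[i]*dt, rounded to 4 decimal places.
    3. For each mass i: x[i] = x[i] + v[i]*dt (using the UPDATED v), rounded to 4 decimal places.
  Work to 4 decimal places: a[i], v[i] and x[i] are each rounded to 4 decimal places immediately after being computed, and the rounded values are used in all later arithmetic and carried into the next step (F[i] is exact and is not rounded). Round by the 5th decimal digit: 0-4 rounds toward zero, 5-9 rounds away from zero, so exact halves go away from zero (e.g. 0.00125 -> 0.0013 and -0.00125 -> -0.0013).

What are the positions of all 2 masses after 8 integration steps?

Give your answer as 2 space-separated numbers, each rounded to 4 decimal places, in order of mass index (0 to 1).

Answer: 6.0587 8.9415

Derivation:
Step 0: x=[6.0000 9.0000] v=[0.0000 0.0000]
Step 1: x=[5.5000 9.5000] v=[-2.0000 2.0000]
Step 2: x=[4.7500 10.2500] v=[-3.0000 3.0000]
Step 3: x=[4.1250 10.8750] v=[-2.5000 2.5000]
Step 4: x=[3.9375 11.0625] v=[-0.7500 0.7500]
Step 5: x=[4.2813 10.7188] v=[1.3750 -1.3750]
Step 6: x=[4.9844 10.0157] v=[2.8125 -2.8125]
Step 7: x=[5.6954 9.3048] v=[2.8438 -2.8438]
Step 8: x=[6.0587 8.9415] v=[1.4532 -1.4532]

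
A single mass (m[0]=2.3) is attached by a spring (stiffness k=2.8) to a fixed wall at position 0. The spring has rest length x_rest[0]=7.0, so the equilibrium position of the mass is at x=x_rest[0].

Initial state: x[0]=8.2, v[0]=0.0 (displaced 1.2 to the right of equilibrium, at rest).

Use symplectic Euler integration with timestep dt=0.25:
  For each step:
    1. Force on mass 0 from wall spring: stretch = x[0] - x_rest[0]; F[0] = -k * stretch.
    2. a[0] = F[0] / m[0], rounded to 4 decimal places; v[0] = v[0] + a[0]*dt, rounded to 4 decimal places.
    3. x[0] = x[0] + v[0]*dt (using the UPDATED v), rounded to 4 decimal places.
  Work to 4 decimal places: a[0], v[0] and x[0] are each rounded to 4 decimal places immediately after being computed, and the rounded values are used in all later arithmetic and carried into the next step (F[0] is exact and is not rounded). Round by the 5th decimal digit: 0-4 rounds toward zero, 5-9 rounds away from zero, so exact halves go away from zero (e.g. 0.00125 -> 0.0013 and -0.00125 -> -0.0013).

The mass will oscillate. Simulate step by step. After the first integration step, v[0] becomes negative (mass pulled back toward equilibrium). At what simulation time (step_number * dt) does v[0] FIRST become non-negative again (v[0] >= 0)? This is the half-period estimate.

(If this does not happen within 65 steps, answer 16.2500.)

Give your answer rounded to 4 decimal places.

Step 0: x=[8.2000] v=[0.0000]
Step 1: x=[8.1087] v=[-0.3652]
Step 2: x=[7.9331] v=[-0.7026]
Step 3: x=[7.6865] v=[-0.9866]
Step 4: x=[7.3876] v=[-1.1955]
Step 5: x=[7.0592] v=[-1.3135]
Step 6: x=[6.7263] v=[-1.3315]
Step 7: x=[6.4143] v=[-1.2482]
Step 8: x=[6.1468] v=[-1.0700]
Step 9: x=[5.9442] v=[-0.8103]
Step 10: x=[5.8220] v=[-0.4890]
Step 11: x=[5.7894] v=[-0.1305]
Step 12: x=[5.8489] v=[0.2380]
First v>=0 after going negative at step 12, time=3.0000

Answer: 3.0000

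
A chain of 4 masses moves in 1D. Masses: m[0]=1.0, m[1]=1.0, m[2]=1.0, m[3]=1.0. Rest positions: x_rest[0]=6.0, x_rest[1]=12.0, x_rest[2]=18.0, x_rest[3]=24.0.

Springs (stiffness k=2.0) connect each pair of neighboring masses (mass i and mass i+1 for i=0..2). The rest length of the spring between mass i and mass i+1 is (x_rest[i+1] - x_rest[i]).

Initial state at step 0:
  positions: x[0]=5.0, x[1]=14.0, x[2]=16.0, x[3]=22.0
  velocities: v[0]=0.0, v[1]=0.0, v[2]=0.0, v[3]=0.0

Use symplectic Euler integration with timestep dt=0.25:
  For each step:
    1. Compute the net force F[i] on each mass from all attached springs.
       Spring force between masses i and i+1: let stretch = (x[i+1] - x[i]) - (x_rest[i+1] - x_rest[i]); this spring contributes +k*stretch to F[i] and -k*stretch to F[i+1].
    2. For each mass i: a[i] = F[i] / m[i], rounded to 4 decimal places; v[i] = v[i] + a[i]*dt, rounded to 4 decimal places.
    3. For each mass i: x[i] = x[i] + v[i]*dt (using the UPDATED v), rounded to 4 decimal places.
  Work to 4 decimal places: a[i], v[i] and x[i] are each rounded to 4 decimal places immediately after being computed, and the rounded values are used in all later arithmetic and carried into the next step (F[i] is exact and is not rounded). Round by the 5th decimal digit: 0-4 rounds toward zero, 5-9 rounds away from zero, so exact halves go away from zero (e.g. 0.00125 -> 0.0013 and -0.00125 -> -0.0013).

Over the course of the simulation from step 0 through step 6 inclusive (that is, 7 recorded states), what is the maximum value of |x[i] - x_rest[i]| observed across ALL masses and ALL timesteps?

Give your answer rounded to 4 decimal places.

Step 0: x=[5.0000 14.0000 16.0000 22.0000] v=[0.0000 0.0000 0.0000 0.0000]
Step 1: x=[5.3750 13.1250 16.5000 22.0000] v=[1.5000 -3.5000 2.0000 0.0000]
Step 2: x=[5.9688 11.7031 17.2656 22.0625] v=[2.3750 -5.6875 3.0625 0.2500]
Step 3: x=[6.5294 10.2598 17.9355 22.2754] v=[2.2422 -5.7734 2.6797 0.8516]
Step 4: x=[6.8063 9.3096 18.1885 22.6958] v=[1.1074 -3.8008 1.0118 1.6817]
Step 5: x=[6.6461 9.1564 17.8950 23.3028] v=[-0.6410 -0.6130 -1.1740 2.4281]
Step 6: x=[6.0496 9.7817 17.1852 23.9839] v=[-2.3859 2.5012 -2.8394 2.7242]
Max displacement = 2.8436

Answer: 2.8436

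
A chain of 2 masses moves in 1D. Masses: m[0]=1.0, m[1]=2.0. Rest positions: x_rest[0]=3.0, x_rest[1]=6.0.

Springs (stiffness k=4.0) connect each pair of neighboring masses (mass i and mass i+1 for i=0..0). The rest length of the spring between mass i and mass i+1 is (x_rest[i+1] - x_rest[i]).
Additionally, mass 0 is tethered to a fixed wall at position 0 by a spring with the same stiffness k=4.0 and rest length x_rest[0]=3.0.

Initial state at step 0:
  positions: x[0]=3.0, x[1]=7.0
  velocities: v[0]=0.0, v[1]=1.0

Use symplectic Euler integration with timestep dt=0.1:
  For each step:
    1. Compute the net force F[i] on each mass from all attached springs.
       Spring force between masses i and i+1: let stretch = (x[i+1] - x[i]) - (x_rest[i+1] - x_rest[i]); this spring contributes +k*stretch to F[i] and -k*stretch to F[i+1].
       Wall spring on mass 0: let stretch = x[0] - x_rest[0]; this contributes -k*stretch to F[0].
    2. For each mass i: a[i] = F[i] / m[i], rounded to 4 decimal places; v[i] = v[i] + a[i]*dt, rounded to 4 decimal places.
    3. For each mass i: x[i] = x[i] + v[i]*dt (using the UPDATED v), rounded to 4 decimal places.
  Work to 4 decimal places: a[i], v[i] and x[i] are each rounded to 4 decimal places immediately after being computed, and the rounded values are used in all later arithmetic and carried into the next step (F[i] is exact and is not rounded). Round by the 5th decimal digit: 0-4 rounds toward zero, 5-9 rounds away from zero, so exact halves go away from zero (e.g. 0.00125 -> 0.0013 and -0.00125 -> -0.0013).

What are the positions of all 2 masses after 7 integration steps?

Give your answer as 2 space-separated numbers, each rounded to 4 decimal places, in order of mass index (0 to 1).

Answer: 3.8657 7.1728

Derivation:
Step 0: x=[3.0000 7.0000] v=[0.0000 1.0000]
Step 1: x=[3.0400 7.0800] v=[0.4000 0.8000]
Step 2: x=[3.1200 7.1392] v=[0.8000 0.5920]
Step 3: x=[3.2360 7.1780] v=[1.1597 0.3882]
Step 4: x=[3.3802 7.1980] v=[1.4421 0.1998]
Step 5: x=[3.5419 7.2016] v=[1.6171 0.0362]
Step 6: x=[3.7083 7.1920] v=[1.6642 -0.0957]
Step 7: x=[3.8657 7.1728] v=[1.5744 -0.1924]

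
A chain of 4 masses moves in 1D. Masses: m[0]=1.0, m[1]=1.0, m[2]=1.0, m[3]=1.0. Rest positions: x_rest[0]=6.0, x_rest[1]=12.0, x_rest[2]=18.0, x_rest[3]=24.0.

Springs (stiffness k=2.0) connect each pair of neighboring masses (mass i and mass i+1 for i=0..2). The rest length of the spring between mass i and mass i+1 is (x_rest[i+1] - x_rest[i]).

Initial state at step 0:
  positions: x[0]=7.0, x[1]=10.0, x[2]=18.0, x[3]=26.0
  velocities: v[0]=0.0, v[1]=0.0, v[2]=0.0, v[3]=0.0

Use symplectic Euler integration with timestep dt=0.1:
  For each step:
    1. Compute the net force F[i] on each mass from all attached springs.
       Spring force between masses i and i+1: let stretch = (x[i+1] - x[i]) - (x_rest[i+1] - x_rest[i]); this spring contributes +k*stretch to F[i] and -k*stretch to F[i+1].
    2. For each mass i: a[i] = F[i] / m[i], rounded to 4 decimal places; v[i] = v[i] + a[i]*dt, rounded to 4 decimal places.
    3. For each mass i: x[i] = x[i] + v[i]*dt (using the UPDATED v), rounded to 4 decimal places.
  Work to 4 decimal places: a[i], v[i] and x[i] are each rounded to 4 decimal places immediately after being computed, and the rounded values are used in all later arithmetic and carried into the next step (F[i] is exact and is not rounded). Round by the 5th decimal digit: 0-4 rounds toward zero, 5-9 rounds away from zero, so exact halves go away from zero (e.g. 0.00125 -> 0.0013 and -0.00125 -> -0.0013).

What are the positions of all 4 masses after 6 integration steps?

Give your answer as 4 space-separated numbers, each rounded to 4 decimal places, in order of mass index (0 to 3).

Answer: 5.9503 11.7601 18.0731 25.2167

Derivation:
Step 0: x=[7.0000 10.0000 18.0000 26.0000] v=[0.0000 0.0000 0.0000 0.0000]
Step 1: x=[6.9400 10.1000 18.0000 25.9600] v=[-0.6000 1.0000 0.0000 -0.4000]
Step 2: x=[6.8232 10.2948 18.0012 25.8808] v=[-1.1680 1.9480 0.0120 -0.7920]
Step 3: x=[6.6558 10.5743 18.0059 25.7640] v=[-1.6737 2.7950 0.0466 -1.1679]
Step 4: x=[6.4468 10.9241 18.0171 25.6121] v=[-2.0900 3.4976 0.1119 -1.5195]
Step 5: x=[6.2074 11.3262 18.0383 25.4283] v=[-2.3945 4.0207 0.2123 -1.8385]
Step 6: x=[5.9503 11.7601 18.0731 25.2167] v=[-2.5707 4.3394 0.3479 -2.1165]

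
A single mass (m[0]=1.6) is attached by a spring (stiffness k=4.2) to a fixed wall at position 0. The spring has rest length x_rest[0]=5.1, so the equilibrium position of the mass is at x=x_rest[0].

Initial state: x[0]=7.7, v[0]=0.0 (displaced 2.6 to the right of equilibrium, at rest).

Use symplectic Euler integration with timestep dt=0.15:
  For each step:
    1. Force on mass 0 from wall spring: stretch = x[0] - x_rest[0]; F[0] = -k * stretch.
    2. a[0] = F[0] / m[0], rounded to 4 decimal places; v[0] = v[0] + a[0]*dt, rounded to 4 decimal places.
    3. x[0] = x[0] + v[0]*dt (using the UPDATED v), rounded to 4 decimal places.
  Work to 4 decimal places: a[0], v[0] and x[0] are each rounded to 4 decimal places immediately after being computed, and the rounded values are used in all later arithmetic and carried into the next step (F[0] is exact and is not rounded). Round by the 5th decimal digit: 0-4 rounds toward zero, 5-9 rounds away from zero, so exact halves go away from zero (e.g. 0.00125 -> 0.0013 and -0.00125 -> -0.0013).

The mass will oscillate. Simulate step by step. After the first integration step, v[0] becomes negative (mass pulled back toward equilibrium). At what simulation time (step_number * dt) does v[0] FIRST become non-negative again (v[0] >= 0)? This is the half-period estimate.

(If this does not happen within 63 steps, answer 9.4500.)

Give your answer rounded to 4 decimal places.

Answer: 1.9500

Derivation:
Step 0: x=[7.7000] v=[0.0000]
Step 1: x=[7.5464] v=[-1.0238]
Step 2: x=[7.2483] v=[-1.9871]
Step 3: x=[6.8234] v=[-2.8330]
Step 4: x=[6.2967] v=[-3.5116]
Step 5: x=[5.6993] v=[-3.9828]
Step 6: x=[5.0665] v=[-4.2188]
Step 7: x=[4.4357] v=[-4.2056]
Step 8: x=[3.8441] v=[-3.9440]
Step 9: x=[3.3267] v=[-3.4495]
Step 10: x=[2.9140] v=[-2.7513]
Step 11: x=[2.6304] v=[-1.8906]
Step 12: x=[2.4927] v=[-0.9182]
Step 13: x=[2.5090] v=[0.1084]
First v>=0 after going negative at step 13, time=1.9500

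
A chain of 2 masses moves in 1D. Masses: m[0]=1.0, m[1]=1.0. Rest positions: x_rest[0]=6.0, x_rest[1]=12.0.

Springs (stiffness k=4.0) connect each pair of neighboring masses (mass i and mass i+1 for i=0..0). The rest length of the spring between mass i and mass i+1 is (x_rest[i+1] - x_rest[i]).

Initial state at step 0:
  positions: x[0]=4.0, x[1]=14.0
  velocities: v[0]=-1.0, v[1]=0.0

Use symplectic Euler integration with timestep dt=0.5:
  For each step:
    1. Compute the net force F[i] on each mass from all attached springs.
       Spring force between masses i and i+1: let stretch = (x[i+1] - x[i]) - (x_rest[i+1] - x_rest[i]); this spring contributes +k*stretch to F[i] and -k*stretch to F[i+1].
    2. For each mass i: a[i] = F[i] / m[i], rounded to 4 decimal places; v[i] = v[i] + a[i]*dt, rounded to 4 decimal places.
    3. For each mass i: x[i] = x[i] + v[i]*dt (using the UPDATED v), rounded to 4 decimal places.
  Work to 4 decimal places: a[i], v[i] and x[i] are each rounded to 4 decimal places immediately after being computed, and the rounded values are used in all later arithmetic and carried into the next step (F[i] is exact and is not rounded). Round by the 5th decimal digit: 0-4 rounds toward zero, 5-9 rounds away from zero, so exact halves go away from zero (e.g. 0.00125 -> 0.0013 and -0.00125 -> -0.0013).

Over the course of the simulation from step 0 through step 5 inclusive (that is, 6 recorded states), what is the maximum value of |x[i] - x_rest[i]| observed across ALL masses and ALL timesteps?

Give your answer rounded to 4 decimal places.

Answer: 3.0000

Derivation:
Step 0: x=[4.0000 14.0000] v=[-1.0000 0.0000]
Step 1: x=[7.5000 10.0000] v=[7.0000 -8.0000]
Step 2: x=[7.5000 9.5000] v=[0.0000 -1.0000]
Step 3: x=[3.5000 13.0000] v=[-8.0000 7.0000]
Step 4: x=[3.0000 13.0000] v=[-1.0000 0.0000]
Step 5: x=[6.5000 9.0000] v=[7.0000 -8.0000]
Max displacement = 3.0000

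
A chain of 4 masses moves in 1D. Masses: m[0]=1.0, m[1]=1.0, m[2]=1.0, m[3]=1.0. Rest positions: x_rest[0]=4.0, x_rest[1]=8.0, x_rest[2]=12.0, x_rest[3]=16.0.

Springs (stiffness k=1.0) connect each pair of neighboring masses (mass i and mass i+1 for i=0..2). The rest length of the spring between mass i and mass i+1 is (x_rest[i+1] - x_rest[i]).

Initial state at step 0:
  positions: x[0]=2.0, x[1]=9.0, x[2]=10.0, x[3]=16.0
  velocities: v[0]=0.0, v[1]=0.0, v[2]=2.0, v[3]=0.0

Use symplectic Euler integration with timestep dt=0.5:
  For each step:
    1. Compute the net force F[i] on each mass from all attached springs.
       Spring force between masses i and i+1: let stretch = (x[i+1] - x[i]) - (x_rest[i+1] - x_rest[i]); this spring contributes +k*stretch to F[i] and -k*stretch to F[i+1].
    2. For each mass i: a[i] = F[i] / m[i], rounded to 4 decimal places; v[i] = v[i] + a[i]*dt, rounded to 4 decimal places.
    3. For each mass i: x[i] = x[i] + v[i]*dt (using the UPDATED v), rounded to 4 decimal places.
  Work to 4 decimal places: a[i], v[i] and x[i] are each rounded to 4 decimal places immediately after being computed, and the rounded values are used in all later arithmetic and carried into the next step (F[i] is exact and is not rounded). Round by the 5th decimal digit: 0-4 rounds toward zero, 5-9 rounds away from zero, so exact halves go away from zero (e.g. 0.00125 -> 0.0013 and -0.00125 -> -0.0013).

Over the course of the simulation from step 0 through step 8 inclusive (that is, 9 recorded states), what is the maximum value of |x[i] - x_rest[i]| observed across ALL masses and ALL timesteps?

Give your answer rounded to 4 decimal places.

Answer: 2.4601

Derivation:
Step 0: x=[2.0000 9.0000 10.0000 16.0000] v=[0.0000 0.0000 2.0000 0.0000]
Step 1: x=[2.7500 7.5000 12.2500 15.5000] v=[1.5000 -3.0000 4.5000 -1.0000]
Step 2: x=[3.6875 6.0000 14.1250 15.1875] v=[1.8750 -3.0000 3.7500 -0.6250]
Step 3: x=[4.2032 5.9531 14.2344 15.6094] v=[1.0313 -0.0938 0.2188 0.8438]
Step 4: x=[4.1563 7.5391 12.6172 16.6876] v=[-0.0938 3.1719 -3.2344 2.1563]
Step 5: x=[3.9551 9.5489 10.7481 17.7482] v=[-0.4024 4.0196 -3.7383 2.1211]
Step 6: x=[4.1524 10.4601 10.3292 18.0588] v=[0.3945 1.8223 -0.8379 0.6211]
Step 7: x=[4.9266 9.7616 11.8754 17.4370] v=[1.5484 -1.3970 3.0924 -1.2437]
Step 8: x=[5.9096 8.3828 14.2836 16.4248] v=[1.9659 -2.7576 4.8163 -2.0245]
Max displacement = 2.4601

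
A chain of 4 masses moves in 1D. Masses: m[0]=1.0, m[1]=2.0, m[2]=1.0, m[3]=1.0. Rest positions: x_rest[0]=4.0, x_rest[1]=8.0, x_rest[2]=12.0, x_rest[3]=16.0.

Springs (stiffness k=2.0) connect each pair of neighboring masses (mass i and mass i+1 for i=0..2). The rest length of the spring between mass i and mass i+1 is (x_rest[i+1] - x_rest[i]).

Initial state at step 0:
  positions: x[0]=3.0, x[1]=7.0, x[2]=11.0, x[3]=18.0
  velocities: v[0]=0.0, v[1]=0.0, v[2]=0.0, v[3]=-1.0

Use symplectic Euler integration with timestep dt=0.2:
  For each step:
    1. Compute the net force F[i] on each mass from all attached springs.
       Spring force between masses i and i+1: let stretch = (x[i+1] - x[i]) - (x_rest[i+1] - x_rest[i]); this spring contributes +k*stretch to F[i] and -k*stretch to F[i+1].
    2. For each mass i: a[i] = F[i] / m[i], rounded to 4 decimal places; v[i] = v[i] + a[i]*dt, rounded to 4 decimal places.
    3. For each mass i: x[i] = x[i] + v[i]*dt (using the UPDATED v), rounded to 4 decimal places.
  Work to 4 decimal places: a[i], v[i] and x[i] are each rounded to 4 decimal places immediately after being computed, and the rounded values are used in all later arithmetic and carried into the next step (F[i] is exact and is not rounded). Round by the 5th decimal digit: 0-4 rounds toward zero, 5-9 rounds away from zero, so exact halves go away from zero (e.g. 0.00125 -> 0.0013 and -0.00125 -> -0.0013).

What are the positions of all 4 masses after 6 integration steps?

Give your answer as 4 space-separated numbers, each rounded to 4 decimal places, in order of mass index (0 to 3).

Step 0: x=[3.0000 7.0000 11.0000 18.0000] v=[0.0000 0.0000 0.0000 -1.0000]
Step 1: x=[3.0000 7.0000 11.2400 17.5600] v=[0.0000 0.0000 1.2000 -2.2000]
Step 2: x=[3.0000 7.0096 11.6464 16.9344] v=[0.0000 0.0480 2.0320 -3.1280]
Step 3: x=[3.0008 7.0443 12.1049 16.2058] v=[0.0038 0.1734 2.2925 -3.6432]
Step 4: x=[3.0050 7.1197 12.4866 15.4691] v=[0.0212 0.3768 1.9086 -3.6836]
Step 5: x=[3.0184 7.2451 12.6776 14.8138] v=[0.0671 0.6272 0.9548 -3.2766]
Step 6: x=[3.0500 7.4188 12.6049 14.3076] v=[0.1578 0.8684 -0.3637 -2.5311]

Answer: 3.0500 7.4188 12.6049 14.3076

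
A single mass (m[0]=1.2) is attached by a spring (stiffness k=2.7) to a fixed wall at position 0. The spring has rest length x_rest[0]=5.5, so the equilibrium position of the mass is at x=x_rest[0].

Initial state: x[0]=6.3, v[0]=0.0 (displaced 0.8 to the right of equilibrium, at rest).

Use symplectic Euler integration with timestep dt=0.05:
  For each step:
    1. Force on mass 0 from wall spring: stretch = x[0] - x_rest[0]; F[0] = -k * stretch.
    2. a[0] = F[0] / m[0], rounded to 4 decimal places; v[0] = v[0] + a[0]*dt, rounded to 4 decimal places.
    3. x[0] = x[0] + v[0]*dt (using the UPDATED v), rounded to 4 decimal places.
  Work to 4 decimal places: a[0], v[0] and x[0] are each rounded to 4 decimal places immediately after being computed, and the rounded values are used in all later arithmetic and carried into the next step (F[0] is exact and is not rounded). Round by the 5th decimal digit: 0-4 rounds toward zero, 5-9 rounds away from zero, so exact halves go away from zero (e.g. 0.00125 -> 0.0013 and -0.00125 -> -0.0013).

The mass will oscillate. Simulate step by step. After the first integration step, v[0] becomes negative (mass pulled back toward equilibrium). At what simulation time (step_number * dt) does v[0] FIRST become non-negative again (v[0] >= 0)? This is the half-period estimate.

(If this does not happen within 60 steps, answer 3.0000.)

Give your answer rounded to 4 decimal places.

Step 0: x=[6.3000] v=[0.0000]
Step 1: x=[6.2955] v=[-0.0900]
Step 2: x=[6.2865] v=[-0.1795]
Step 3: x=[6.2731] v=[-0.2680]
Step 4: x=[6.2554] v=[-0.3550]
Step 5: x=[6.2334] v=[-0.4400]
Step 6: x=[6.2073] v=[-0.5225]
Step 7: x=[6.1772] v=[-0.6021]
Step 8: x=[6.1433] v=[-0.6783]
Step 9: x=[6.1058] v=[-0.7507]
Step 10: x=[6.0649] v=[-0.8189]
Step 11: x=[6.0208] v=[-0.8825]
Step 12: x=[5.9737] v=[-0.9411]
Step 13: x=[5.9240] v=[-0.9944]
Step 14: x=[5.8719] v=[-1.0421]
Step 15: x=[5.8177] v=[-1.0839]
Step 16: x=[5.7617] v=[-1.1196]
Step 17: x=[5.7043] v=[-1.1490]
Step 18: x=[5.6457] v=[-1.1720]
Step 19: x=[5.5863] v=[-1.1884]
Step 20: x=[5.5264] v=[-1.1981]
Step 21: x=[5.4663] v=[-1.2011]
Step 22: x=[5.4064] v=[-1.1973]
Step 23: x=[5.3471] v=[-1.1868]
Step 24: x=[5.2886] v=[-1.1696]
Step 25: x=[5.2313] v=[-1.1458]
Step 26: x=[5.1755] v=[-1.1156]
Step 27: x=[5.1215] v=[-1.0791]
Step 28: x=[5.0697] v=[-1.0365]
Step 29: x=[5.0203] v=[-0.9881]
Step 30: x=[4.9736] v=[-0.9341]
Step 31: x=[4.9299] v=[-0.8749]
Step 32: x=[4.8894] v=[-0.8108]
Step 33: x=[4.8523] v=[-0.7421]
Step 34: x=[4.8188] v=[-0.6692]
Step 35: x=[4.7892] v=[-0.5926]
Step 36: x=[4.7636] v=[-0.5126]
Step 37: x=[4.7421] v=[-0.4298]
Step 38: x=[4.7249] v=[-0.3445]
Step 39: x=[4.7120] v=[-0.2573]
Step 40: x=[4.7036] v=[-0.1687]
Step 41: x=[4.6996] v=[-0.0791]
Step 42: x=[4.7001] v=[0.0109]
First v>=0 after going negative at step 42, time=2.1000

Answer: 2.1000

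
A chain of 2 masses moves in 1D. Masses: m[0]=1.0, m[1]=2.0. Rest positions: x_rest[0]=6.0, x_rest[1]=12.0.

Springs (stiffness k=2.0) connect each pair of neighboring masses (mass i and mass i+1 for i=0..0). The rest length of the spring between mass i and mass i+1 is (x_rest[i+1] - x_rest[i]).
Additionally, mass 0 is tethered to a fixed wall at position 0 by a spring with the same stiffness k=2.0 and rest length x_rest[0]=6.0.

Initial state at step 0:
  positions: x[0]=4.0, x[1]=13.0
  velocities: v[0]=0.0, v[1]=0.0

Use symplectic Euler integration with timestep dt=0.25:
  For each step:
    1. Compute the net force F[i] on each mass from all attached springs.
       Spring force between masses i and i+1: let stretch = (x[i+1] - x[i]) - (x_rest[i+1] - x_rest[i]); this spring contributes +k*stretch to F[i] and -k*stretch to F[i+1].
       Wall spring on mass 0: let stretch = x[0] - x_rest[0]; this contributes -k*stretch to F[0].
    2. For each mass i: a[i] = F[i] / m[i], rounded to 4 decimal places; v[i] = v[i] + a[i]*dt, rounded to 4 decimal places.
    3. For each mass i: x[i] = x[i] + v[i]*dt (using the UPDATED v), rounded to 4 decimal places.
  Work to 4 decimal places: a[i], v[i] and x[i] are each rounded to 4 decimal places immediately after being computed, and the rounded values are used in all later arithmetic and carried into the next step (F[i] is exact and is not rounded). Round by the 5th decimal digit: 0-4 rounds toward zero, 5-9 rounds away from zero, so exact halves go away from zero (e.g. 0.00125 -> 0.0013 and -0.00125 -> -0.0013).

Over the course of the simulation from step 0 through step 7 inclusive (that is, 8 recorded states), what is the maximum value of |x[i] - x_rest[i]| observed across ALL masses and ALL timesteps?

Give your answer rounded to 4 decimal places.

Answer: 2.3942

Derivation:
Step 0: x=[4.0000 13.0000] v=[0.0000 0.0000]
Step 1: x=[4.6250 12.8125] v=[2.5000 -0.7500]
Step 2: x=[5.6953 12.4883] v=[4.2813 -1.2969]
Step 3: x=[6.9029 12.1145] v=[4.8302 -1.4952]
Step 4: x=[7.8991 11.7900] v=[3.9846 -1.2981]
Step 5: x=[8.3942 11.5973] v=[1.9805 -0.7708]
Step 6: x=[8.2404 11.5794] v=[-0.6151 -0.0716]
Step 7: x=[7.4740 11.7278] v=[-3.0658 0.5937]
Max displacement = 2.3942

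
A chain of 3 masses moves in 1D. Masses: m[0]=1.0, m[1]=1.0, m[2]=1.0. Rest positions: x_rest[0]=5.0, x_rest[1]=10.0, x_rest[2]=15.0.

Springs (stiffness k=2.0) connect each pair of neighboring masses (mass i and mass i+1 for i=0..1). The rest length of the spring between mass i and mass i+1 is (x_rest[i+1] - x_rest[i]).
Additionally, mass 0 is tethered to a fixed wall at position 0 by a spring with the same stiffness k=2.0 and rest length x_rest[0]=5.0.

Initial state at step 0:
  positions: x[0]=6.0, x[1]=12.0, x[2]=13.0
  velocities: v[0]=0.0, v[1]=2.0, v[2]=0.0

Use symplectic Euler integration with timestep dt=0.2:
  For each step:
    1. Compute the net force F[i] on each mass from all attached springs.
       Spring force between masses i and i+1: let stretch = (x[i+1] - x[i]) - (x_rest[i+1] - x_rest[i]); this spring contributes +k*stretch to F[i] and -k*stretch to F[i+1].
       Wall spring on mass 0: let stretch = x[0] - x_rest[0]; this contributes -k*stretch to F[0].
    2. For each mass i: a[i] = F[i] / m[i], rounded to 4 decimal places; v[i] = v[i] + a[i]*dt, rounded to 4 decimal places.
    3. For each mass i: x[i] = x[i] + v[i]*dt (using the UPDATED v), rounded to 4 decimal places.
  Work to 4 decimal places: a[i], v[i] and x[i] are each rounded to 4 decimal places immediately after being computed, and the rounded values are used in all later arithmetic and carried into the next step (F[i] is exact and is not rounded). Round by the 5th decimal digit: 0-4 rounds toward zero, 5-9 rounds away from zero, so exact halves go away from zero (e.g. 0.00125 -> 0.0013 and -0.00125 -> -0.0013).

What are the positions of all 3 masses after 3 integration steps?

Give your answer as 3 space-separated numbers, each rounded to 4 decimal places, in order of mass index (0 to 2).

Answer: 5.9700 10.9859 14.7641

Derivation:
Step 0: x=[6.0000 12.0000 13.0000] v=[0.0000 2.0000 0.0000]
Step 1: x=[6.0000 12.0000 13.3200] v=[0.0000 0.0000 1.6000]
Step 2: x=[6.0000 11.6256 13.9344] v=[0.0000 -1.8720 3.0720]
Step 3: x=[5.9700 10.9859 14.7641] v=[-0.1498 -3.1987 4.1485]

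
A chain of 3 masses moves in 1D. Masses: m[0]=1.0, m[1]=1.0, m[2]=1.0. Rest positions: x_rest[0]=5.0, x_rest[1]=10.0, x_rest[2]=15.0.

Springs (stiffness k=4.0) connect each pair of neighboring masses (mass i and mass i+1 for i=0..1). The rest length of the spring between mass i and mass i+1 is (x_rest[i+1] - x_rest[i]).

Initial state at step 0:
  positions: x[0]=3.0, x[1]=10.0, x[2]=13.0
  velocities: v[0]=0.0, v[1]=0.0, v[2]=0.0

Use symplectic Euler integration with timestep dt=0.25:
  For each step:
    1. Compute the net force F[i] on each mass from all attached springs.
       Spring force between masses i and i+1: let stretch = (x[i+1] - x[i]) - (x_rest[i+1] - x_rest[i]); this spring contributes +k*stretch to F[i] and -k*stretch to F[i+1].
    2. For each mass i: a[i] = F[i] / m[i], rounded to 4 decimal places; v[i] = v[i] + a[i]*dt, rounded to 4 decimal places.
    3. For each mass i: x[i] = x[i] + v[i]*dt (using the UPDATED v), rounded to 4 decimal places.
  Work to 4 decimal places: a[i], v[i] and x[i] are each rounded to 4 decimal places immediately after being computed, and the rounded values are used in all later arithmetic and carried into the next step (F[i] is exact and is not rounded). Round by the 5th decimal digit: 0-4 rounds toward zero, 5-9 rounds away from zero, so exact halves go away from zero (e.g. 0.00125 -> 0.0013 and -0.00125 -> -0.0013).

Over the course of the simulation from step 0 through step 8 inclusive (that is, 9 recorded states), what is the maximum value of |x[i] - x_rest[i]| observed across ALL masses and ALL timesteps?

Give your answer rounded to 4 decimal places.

Answer: 2.8125

Derivation:
Step 0: x=[3.0000 10.0000 13.0000] v=[0.0000 0.0000 0.0000]
Step 1: x=[3.5000 9.0000 13.5000] v=[2.0000 -4.0000 2.0000]
Step 2: x=[4.1250 7.7500 14.1250] v=[2.5000 -5.0000 2.5000]
Step 3: x=[4.4063 7.1875 14.4063] v=[1.1250 -2.2500 1.1250]
Step 4: x=[4.1329 7.7344 14.1329] v=[-1.0938 2.1876 -1.0938]
Step 5: x=[3.5098 8.9806 13.5098] v=[-2.4923 4.9846 -2.4923]
Step 6: x=[3.0044 9.9914 13.0044] v=[-2.0215 4.0430 -2.0215]
Step 7: x=[2.9958 10.0087 12.9958] v=[-0.0345 0.0690 -0.0345]
Step 8: x=[3.4904 9.0195 13.4904] v=[1.9784 -3.9568 1.9784]
Max displacement = 2.8125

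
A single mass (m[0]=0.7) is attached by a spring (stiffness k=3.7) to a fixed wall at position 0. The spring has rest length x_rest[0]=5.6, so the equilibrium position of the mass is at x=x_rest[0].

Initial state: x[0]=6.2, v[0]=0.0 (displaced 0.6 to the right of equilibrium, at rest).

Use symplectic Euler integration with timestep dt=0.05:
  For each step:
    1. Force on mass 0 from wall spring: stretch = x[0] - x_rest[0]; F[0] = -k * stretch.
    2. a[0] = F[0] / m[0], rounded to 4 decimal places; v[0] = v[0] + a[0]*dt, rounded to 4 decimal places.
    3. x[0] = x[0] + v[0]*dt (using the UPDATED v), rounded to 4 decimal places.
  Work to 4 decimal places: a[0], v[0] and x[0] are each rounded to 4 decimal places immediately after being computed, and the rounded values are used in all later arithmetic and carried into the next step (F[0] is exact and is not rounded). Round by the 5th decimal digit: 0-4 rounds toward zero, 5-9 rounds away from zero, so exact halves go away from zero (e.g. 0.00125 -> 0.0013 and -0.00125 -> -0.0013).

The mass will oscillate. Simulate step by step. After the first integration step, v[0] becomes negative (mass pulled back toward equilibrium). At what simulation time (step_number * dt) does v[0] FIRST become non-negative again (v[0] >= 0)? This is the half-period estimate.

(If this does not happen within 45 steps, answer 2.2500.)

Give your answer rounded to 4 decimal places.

Step 0: x=[6.2000] v=[0.0000]
Step 1: x=[6.1921] v=[-0.1586]
Step 2: x=[6.1763] v=[-0.3151]
Step 3: x=[6.1529] v=[-0.4674]
Step 4: x=[6.1222] v=[-0.6135]
Step 5: x=[6.0846] v=[-0.7515]
Step 6: x=[6.0406] v=[-0.8796]
Step 7: x=[5.9908] v=[-0.9960]
Step 8: x=[5.9358] v=[-1.0993]
Step 9: x=[5.8764] v=[-1.1880]
Step 10: x=[5.8133] v=[-1.2611]
Step 11: x=[5.7474] v=[-1.3175]
Step 12: x=[5.6796] v=[-1.3565]
Step 13: x=[5.6107] v=[-1.3775]
Step 14: x=[5.5417] v=[-1.3803]
Step 15: x=[5.4735] v=[-1.3649]
Step 16: x=[5.4069] v=[-1.3315]
Step 17: x=[5.3429] v=[-1.2805]
Step 18: x=[5.2823] v=[-1.2126]
Step 19: x=[5.2259] v=[-1.1286]
Step 20: x=[5.1744] v=[-1.0297]
Step 21: x=[5.1285] v=[-0.9172]
Step 22: x=[5.0889] v=[-0.7926]
Step 23: x=[5.0560] v=[-0.6575]
Step 24: x=[5.0303] v=[-0.5137]
Step 25: x=[5.0121] v=[-0.3631]
Step 26: x=[5.0017] v=[-0.2077]
Step 27: x=[4.9992] v=[-0.0496]
Step 28: x=[5.0047] v=[0.1092]
First v>=0 after going negative at step 28, time=1.4000

Answer: 1.4000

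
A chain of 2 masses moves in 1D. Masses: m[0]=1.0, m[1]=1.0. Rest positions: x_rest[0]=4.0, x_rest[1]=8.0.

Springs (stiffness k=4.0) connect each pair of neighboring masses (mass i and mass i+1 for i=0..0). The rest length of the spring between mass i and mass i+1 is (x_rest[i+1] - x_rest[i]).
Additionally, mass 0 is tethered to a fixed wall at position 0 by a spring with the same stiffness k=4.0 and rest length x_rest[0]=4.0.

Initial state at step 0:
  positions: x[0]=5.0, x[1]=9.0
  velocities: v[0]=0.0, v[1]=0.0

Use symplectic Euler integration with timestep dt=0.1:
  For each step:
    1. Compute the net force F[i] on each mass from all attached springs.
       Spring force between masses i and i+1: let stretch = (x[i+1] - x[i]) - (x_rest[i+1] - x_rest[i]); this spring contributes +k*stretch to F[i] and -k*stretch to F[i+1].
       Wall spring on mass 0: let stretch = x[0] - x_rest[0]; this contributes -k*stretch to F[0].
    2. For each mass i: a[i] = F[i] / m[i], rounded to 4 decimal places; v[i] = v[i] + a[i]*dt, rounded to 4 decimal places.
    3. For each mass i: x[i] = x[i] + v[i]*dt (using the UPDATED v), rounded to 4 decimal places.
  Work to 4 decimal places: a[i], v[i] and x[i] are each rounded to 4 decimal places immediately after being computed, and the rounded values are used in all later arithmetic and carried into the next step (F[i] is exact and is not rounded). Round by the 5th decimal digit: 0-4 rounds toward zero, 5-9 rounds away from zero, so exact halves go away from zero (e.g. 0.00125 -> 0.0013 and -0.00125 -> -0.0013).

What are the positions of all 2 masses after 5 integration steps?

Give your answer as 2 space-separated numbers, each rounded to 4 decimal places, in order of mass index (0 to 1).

Step 0: x=[5.0000 9.0000] v=[0.0000 0.0000]
Step 1: x=[4.9600 9.0000] v=[-0.4000 0.0000]
Step 2: x=[4.8832 8.9984] v=[-0.7680 -0.0160]
Step 3: x=[4.7757 8.9922] v=[-1.0752 -0.0621]
Step 4: x=[4.6458 8.9773] v=[-1.2989 -0.1487]
Step 5: x=[4.5033 8.9492] v=[-1.4246 -0.2813]

Answer: 4.5033 8.9492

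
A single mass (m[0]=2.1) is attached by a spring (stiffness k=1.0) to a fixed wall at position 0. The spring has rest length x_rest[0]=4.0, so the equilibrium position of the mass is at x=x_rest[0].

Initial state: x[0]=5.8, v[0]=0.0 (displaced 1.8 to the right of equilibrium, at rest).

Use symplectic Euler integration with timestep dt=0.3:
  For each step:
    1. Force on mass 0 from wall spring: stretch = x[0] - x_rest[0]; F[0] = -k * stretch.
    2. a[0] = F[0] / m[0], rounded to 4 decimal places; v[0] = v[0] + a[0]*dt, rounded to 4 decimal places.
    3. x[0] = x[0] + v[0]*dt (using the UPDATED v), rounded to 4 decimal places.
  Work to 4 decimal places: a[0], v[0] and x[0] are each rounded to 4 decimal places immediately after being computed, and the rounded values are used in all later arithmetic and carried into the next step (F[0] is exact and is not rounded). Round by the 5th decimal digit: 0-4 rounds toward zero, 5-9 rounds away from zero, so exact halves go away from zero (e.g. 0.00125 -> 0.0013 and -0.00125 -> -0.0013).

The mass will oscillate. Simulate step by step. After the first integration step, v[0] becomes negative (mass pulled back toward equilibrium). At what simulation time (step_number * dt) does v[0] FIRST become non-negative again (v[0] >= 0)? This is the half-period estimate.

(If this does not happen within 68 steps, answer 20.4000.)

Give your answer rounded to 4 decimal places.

Answer: 4.8000

Derivation:
Step 0: x=[5.8000] v=[0.0000]
Step 1: x=[5.7229] v=[-0.2571]
Step 2: x=[5.5719] v=[-0.5032]
Step 3: x=[5.3536] v=[-0.7278]
Step 4: x=[5.0772] v=[-0.9212]
Step 5: x=[4.7547] v=[-1.0751]
Step 6: x=[4.3998] v=[-1.1829]
Step 7: x=[4.0278] v=[-1.2400]
Step 8: x=[3.6546] v=[-1.2440]
Step 9: x=[3.2962] v=[-1.1947]
Step 10: x=[2.9679] v=[-1.0942]
Step 11: x=[2.6839] v=[-0.9468]
Step 12: x=[2.4563] v=[-0.7588]
Step 13: x=[2.2948] v=[-0.5383]
Step 14: x=[2.2064] v=[-0.2947]
Step 15: x=[2.1949] v=[-0.0385]
Step 16: x=[2.2607] v=[0.2194]
First v>=0 after going negative at step 16, time=4.8000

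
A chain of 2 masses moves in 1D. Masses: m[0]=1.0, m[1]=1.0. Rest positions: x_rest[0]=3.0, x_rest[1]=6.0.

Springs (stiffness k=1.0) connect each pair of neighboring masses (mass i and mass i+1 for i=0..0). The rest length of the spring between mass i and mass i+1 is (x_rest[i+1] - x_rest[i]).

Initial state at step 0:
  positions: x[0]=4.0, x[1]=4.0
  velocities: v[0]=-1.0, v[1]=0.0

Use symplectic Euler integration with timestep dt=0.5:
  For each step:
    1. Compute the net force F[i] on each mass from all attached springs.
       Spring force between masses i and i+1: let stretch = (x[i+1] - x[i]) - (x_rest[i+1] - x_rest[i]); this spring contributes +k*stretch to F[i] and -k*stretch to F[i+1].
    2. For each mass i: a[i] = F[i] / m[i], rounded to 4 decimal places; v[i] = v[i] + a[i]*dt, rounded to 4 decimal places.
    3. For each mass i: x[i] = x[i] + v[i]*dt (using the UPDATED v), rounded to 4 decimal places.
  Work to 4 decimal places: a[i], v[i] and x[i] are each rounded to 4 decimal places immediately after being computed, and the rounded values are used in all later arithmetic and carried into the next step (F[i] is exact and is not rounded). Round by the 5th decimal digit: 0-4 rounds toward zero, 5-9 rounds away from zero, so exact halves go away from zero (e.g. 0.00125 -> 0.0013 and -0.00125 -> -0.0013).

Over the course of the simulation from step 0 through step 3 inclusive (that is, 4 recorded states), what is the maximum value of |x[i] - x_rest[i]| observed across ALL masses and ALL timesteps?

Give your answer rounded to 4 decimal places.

Answer: 2.8750

Derivation:
Step 0: x=[4.0000 4.0000] v=[-1.0000 0.0000]
Step 1: x=[2.7500 4.7500] v=[-2.5000 1.5000]
Step 2: x=[1.2500 5.7500] v=[-3.0000 2.0000]
Step 3: x=[0.1250 6.3750] v=[-2.2500 1.2500]
Max displacement = 2.8750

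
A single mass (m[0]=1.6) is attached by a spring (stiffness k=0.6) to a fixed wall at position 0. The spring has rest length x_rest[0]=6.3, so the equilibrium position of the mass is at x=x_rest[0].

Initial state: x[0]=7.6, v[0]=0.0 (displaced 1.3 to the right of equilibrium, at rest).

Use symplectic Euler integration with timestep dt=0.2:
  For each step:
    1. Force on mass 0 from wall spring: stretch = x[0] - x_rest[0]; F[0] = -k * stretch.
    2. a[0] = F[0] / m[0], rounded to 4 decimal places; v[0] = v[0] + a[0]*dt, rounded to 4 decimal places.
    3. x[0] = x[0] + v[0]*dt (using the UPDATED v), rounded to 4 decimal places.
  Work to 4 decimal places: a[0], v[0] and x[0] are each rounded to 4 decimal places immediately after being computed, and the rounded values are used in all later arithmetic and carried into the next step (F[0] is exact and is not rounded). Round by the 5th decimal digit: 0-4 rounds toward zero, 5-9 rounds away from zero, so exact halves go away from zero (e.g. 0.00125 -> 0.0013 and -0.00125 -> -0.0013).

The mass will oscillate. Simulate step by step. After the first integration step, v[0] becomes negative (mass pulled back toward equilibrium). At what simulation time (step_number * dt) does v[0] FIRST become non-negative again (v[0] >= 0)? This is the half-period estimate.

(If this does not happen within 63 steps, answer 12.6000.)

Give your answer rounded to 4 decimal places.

Step 0: x=[7.6000] v=[0.0000]
Step 1: x=[7.5805] v=[-0.0975]
Step 2: x=[7.5418] v=[-0.1935]
Step 3: x=[7.4845] v=[-0.2866]
Step 4: x=[7.4094] v=[-0.3754]
Step 5: x=[7.3177] v=[-0.4586]
Step 6: x=[7.2107] v=[-0.5349]
Step 7: x=[7.0901] v=[-0.6032]
Step 8: x=[6.9576] v=[-0.6625]
Step 9: x=[6.8152] v=[-0.7118]
Step 10: x=[6.6651] v=[-0.7504]
Step 11: x=[6.5095] v=[-0.7778]
Step 12: x=[6.3508] v=[-0.7935]
Step 13: x=[6.1913] v=[-0.7973]
Step 14: x=[6.0335] v=[-0.7891]
Step 15: x=[5.8797] v=[-0.7691]
Step 16: x=[5.7322] v=[-0.7376]
Step 17: x=[5.5932] v=[-0.6950]
Step 18: x=[5.4648] v=[-0.6420]
Step 19: x=[5.3489] v=[-0.5794]
Step 20: x=[5.2473] v=[-0.5081]
Step 21: x=[5.1615] v=[-0.4291]
Step 22: x=[5.0928] v=[-0.3437]
Step 23: x=[5.0422] v=[-0.2532]
Step 24: x=[5.0104] v=[-0.1589]
Step 25: x=[4.9980] v=[-0.0622]
Step 26: x=[5.0051] v=[0.0355]
First v>=0 after going negative at step 26, time=5.2000

Answer: 5.2000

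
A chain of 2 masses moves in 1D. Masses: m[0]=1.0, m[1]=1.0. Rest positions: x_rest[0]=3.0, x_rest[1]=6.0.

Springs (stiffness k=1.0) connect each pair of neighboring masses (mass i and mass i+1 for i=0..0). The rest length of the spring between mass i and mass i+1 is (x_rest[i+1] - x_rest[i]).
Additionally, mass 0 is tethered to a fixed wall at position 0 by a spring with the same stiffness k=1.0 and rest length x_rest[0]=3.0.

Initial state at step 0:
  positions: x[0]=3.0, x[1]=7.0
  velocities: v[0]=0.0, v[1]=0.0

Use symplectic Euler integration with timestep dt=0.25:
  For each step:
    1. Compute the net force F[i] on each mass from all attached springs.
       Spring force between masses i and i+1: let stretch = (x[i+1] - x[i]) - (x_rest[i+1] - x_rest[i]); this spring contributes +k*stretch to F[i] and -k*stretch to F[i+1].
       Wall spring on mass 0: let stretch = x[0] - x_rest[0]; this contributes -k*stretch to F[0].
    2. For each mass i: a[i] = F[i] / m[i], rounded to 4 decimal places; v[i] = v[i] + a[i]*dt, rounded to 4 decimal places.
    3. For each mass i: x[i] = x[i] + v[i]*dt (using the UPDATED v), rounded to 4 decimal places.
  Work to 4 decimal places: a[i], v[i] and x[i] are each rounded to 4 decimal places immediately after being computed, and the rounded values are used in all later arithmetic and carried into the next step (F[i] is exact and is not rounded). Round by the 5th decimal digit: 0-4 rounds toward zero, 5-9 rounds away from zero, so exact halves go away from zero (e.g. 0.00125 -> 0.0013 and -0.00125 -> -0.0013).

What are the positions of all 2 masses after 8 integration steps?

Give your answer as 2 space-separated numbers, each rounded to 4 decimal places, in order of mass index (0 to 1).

Answer: 3.5471 5.9161

Derivation:
Step 0: x=[3.0000 7.0000] v=[0.0000 0.0000]
Step 1: x=[3.0625 6.9375] v=[0.2500 -0.2500]
Step 2: x=[3.1758 6.8203] v=[0.4531 -0.4688]
Step 3: x=[3.3184 6.6628] v=[0.5703 -0.6299]
Step 4: x=[3.4626 6.4838] v=[0.5768 -0.7160]
Step 5: x=[3.5792 6.3035] v=[0.4665 -0.7213]
Step 6: x=[3.6424 6.1404] v=[0.2528 -0.6524]
Step 7: x=[3.6341 6.0087] v=[-0.0333 -0.5269]
Step 8: x=[3.5471 5.9161] v=[-0.3482 -0.3706]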